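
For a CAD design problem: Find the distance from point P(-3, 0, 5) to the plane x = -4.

distance = |a·x₀ + b·y₀ + c·z₀ - d| / √(a² + b² + c²)
  = |1·(-3) + 0·0 + 0·5 - (-4)| / √(1² + 0² + 0²)
  = |-3 + 0 + 0 + 4| / √(1 + 0 + 0)
  = |1| / √1
  = 1 / 1
  ≈ 1

1


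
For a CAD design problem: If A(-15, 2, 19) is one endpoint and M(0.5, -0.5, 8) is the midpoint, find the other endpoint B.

B = 2M - A
  = (2·0.5 - (-15), 2·(-0.5) - 2, 2·8 - 19)
  = (1 + 15, -1 - 2, 16 - 19)
  = (16, -3, -3)

(16, -3, -3)


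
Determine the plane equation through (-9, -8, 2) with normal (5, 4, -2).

The plane through P with normal n = (a, b, c) satisfies n·(r - P) = 0,
i.e. ax + by + cz = a·x₀ + b·y₀ + c·z₀.
d = 5·(-9) + 4·(-8) + (-2)·2
  = -45 - 32 - 4
  = -81
Equation: 5x + 4y - 2z = -81

5x + 4y - 2z = -81


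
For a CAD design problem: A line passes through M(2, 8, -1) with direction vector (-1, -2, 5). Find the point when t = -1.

P(t) = M + t·d
  = (2 + (-1)·(-1), 8 + (-2)·(-1), -1 + 5·(-1))
  = (2 + 1, 8 + 2, -1 - 5)
  = (3, 10, -6)

(3, 10, -6)


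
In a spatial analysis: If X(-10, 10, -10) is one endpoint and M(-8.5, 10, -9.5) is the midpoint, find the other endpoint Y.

Y = 2M - X
  = (2·(-8.5) - (-10), 2·10 - 10, 2·(-9.5) - (-10))
  = (-17 + 10, 20 - 10, -19 + 10)
  = (-7, 10, -9)

(-7, 10, -9)


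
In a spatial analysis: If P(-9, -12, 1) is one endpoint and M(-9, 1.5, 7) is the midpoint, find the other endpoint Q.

Q = 2M - P
  = (2·(-9) - (-9), 2·1.5 - (-12), 2·7 - 1)
  = (-18 + 9, 3 + 12, 14 - 1)
  = (-9, 15, 13)

(-9, 15, 13)


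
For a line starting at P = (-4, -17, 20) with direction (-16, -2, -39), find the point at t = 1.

P(t) = P + t·d
  = (-4 + (-16)·1, -17 + (-2)·1, 20 + (-39)·1)
  = (-4 - 16, -17 - 2, 20 - 39)
  = (-20, -19, -19)

(-20, -19, -19)


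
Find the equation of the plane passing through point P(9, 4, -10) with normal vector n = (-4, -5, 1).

The plane through P with normal n = (a, b, c) satisfies n·(r - P) = 0,
i.e. ax + by + cz = a·x₀ + b·y₀ + c·z₀.
d = (-4)·9 + (-5)·4 + 1·(-10)
  = -36 - 20 - 10
  = -66
Equation: -4x - 5y + z = -66

-4x - 5y + z = -66


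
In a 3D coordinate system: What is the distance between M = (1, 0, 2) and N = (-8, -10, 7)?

d = √[(x₂-x₁)² + (y₂-y₁)² + (z₂-z₁)²]
  = √[(-9)² + (-10)² + 5²]
  = √[81 + 100 + 25]
  = √206
  ≈ 14.35

14.35


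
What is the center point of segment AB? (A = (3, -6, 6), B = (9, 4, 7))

M = ((x₁+x₂)/2, (y₁+y₂)/2, (z₁+z₂)/2)
  = ((3 + 9)/2, (-6 + 4)/2, (6 + 7)/2)
  = (12/2, -2/2, 13/2)
  = (6, -1, 6.5)

(6, -1, 6.5)


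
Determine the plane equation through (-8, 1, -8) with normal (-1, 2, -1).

The plane through P with normal n = (a, b, c) satisfies n·(r - P) = 0,
i.e. ax + by + cz = a·x₀ + b·y₀ + c·z₀.
d = (-1)·(-8) + 2·1 + (-1)·(-8)
  = 8 + 2 + 8
  = 18
Equation: -x + 2y - z = 18

-x + 2y - z = 18


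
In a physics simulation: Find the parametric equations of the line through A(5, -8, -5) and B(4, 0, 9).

Direction vector d = B - A = (4 - 5, 0 + 8, 9 + 5) = (-1, 8, 14)
Parametric form r = A + t·d:
x = 5 - t, y = -8 + 8t, z = -5 + 14t

x = 5 - t, y = -8 + 8t, z = -5 + 14t


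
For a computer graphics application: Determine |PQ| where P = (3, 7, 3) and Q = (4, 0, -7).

d = √[(x₂-x₁)² + (y₂-y₁)² + (z₂-z₁)²]
  = √[1² + (-7)² + (-10)²]
  = √[1 + 49 + 100]
  = √150
  ≈ 12.25

12.25


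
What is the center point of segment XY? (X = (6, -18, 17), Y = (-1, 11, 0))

M = ((x₁+x₂)/2, (y₁+y₂)/2, (z₁+z₂)/2)
  = ((6 - 1)/2, (-18 + 11)/2, (17 + 0)/2)
  = (5/2, -7/2, 17/2)
  = (2.5, -3.5, 8.5)

(2.5, -3.5, 8.5)


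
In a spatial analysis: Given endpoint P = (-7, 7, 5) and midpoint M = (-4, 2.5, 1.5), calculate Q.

Q = 2M - P
  = (2·(-4) - (-7), 2·2.5 - 7, 2·1.5 - 5)
  = (-8 + 7, 5 - 7, 3 - 5)
  = (-1, -2, -2)

(-1, -2, -2)


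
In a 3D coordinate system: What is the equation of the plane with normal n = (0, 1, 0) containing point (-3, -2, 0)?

The plane through P with normal n = (a, b, c) satisfies n·(r - P) = 0,
i.e. ax + by + cz = a·x₀ + b·y₀ + c·z₀.
d = 0·(-3) + 1·(-2) + 0·0
  = 0 - 2 + 0
  = -2
Equation: y = -2

y = -2


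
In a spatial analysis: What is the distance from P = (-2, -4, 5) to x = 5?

distance = |a·x₀ + b·y₀ + c·z₀ - d| / √(a² + b² + c²)
  = |1·(-2) + 0·(-4) + 0·5 - 5| / √(1² + 0² + 0²)
  = |-2 + 0 + 0 - 5| / √(1 + 0 + 0)
  = |-7| / √1
  = 7 / 1
  ≈ 7

7


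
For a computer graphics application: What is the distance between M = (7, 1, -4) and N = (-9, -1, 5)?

d = √[(x₂-x₁)² + (y₂-y₁)² + (z₂-z₁)²]
  = √[(-16)² + (-2)² + 9²]
  = √[256 + 4 + 81]
  = √341
  ≈ 18.47

18.47


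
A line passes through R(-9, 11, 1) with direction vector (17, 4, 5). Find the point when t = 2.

P(t) = R + t·d
  = (-9 + 17·2, 11 + 4·2, 1 + 5·2)
  = (-9 + 34, 11 + 8, 1 + 10)
  = (25, 19, 11)

(25, 19, 11)


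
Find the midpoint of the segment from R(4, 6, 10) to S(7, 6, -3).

M = ((x₁+x₂)/2, (y₁+y₂)/2, (z₁+z₂)/2)
  = ((4 + 7)/2, (6 + 6)/2, (10 - 3)/2)
  = (11/2, 12/2, 7/2)
  = (5.5, 6, 3.5)

(5.5, 6, 3.5)


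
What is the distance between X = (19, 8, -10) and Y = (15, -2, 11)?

d = √[(x₂-x₁)² + (y₂-y₁)² + (z₂-z₁)²]
  = √[(-4)² + (-10)² + 21²]
  = √[16 + 100 + 441]
  = √557
  ≈ 23.6

23.6


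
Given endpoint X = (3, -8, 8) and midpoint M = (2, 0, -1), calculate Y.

Y = 2M - X
  = (2·2 - 3, 2·0 - (-8), 2·(-1) - 8)
  = (4 - 3, 0 + 8, -2 - 8)
  = (1, 8, -10)

(1, 8, -10)


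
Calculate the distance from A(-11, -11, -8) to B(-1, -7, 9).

d = √[(x₂-x₁)² + (y₂-y₁)² + (z₂-z₁)²]
  = √[10² + 4² + 17²]
  = √[100 + 16 + 289]
  = √405
  ≈ 20.12

20.12


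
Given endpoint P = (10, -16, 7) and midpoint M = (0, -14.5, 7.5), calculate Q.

Q = 2M - P
  = (2·0 - 10, 2·(-14.5) - (-16), 2·7.5 - 7)
  = (0 - 10, -29 + 16, 15 - 7)
  = (-10, -13, 8)

(-10, -13, 8)


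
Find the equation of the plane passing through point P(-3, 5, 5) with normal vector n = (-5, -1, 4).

The plane through P with normal n = (a, b, c) satisfies n·(r - P) = 0,
i.e. ax + by + cz = a·x₀ + b·y₀ + c·z₀.
d = (-5)·(-3) + (-1)·5 + 4·5
  = 15 - 5 + 20
  = 30
Equation: -5x - y + 4z = 30

-5x - y + 4z = 30


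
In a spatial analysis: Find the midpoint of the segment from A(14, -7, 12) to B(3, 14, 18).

M = ((x₁+x₂)/2, (y₁+y₂)/2, (z₁+z₂)/2)
  = ((14 + 3)/2, (-7 + 14)/2, (12 + 18)/2)
  = (17/2, 7/2, 30/2)
  = (8.5, 3.5, 15)

(8.5, 3.5, 15)


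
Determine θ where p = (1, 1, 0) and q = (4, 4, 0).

p·q = 1·4 + 1·4 + 0·0 = 4 + 4 + 0 = 8
|p| = √(1² + 1² + 0²) = √2 ≈ 1.414
|q| = √(4² + 4² + 0²) = √32 ≈ 5.657
cos θ = (p·q)/(|p||q|) = 8/(1.414·5.657) ≈ 1
θ = arccos(1) ≈ 0°

0°


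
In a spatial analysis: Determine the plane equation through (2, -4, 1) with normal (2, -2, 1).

The plane through P with normal n = (a, b, c) satisfies n·(r - P) = 0,
i.e. ax + by + cz = a·x₀ + b·y₀ + c·z₀.
d = 2·2 + (-2)·(-4) + 1·1
  = 4 + 8 + 1
  = 13
Equation: 2x - 2y + z = 13

2x - 2y + z = 13


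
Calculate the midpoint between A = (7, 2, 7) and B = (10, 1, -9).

M = ((x₁+x₂)/2, (y₁+y₂)/2, (z₁+z₂)/2)
  = ((7 + 10)/2, (2 + 1)/2, (7 - 9)/2)
  = (17/2, 3/2, -2/2)
  = (8.5, 1.5, -1)

(8.5, 1.5, -1)


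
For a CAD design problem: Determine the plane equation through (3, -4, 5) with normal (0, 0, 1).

The plane through P with normal n = (a, b, c) satisfies n·(r - P) = 0,
i.e. ax + by + cz = a·x₀ + b·y₀ + c·z₀.
d = 0·3 + 0·(-4) + 1·5
  = 0 + 0 + 5
  = 5
Equation: z = 5

z = 5


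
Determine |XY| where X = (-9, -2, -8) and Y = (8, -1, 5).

d = √[(x₂-x₁)² + (y₂-y₁)² + (z₂-z₁)²]
  = √[17² + 1² + 13²]
  = √[289 + 1 + 169]
  = √459
  ≈ 21.42

21.42


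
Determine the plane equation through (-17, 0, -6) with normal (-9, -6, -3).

The plane through P with normal n = (a, b, c) satisfies n·(r - P) = 0,
i.e. ax + by + cz = a·x₀ + b·y₀ + c·z₀.
d = (-9)·(-17) + (-6)·0 + (-3)·(-6)
  = 153 + 0 + 18
  = 171
Equation: -9x - 6y - 3z = 171

-9x - 6y - 3z = 171


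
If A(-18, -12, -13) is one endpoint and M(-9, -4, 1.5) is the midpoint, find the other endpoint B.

B = 2M - A
  = (2·(-9) - (-18), 2·(-4) - (-12), 2·1.5 - (-13))
  = (-18 + 18, -8 + 12, 3 + 13)
  = (0, 4, 16)

(0, 4, 16)


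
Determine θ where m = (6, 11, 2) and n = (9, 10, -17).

m·n = 6·9 + 11·10 + 2·(-17) = 54 + 110 - 34 = 130
|m| = √(6² + 11² + 2²) = √161 ≈ 12.69
|n| = √(9² + 10² + (-17)²) = √470 ≈ 21.68
cos θ = (m·n)/(|m||n|) = 130/(12.69·21.68) ≈ 0.4726
θ = arccos(0.4726) ≈ 61.8°

61.8°


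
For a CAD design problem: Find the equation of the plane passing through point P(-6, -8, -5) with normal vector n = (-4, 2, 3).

The plane through P with normal n = (a, b, c) satisfies n·(r - P) = 0,
i.e. ax + by + cz = a·x₀ + b·y₀ + c·z₀.
d = (-4)·(-6) + 2·(-8) + 3·(-5)
  = 24 - 16 - 15
  = -7
Equation: -4x + 2y + 3z = -7

-4x + 2y + 3z = -7


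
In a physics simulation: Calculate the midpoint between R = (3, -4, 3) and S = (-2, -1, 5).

M = ((x₁+x₂)/2, (y₁+y₂)/2, (z₁+z₂)/2)
  = ((3 - 2)/2, (-4 - 1)/2, (3 + 5)/2)
  = (1/2, -5/2, 8/2)
  = (0.5, -2.5, 4)

(0.5, -2.5, 4)


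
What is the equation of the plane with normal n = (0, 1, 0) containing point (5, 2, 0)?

The plane through P with normal n = (a, b, c) satisfies n·(r - P) = 0,
i.e. ax + by + cz = a·x₀ + b·y₀ + c·z₀.
d = 0·5 + 1·2 + 0·0
  = 0 + 2 + 0
  = 2
Equation: y = 2

y = 2


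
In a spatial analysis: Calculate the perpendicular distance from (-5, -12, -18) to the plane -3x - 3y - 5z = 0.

distance = |a·x₀ + b·y₀ + c·z₀ - d| / √(a² + b² + c²)
  = |(-3)·(-5) + (-3)·(-12) + (-5)·(-18) - 0| / √((-3)² + (-3)² + (-5)²)
  = |15 + 36 + 90 + 0| / √(9 + 9 + 25)
  = |141| / √43
  = 141 / 6.557
  ≈ 21.5

21.5


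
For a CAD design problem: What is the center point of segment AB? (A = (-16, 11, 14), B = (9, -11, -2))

M = ((x₁+x₂)/2, (y₁+y₂)/2, (z₁+z₂)/2)
  = ((-16 + 9)/2, (11 - 11)/2, (14 - 2)/2)
  = (-7/2, 0/2, 12/2)
  = (-3.5, 0, 6)

(-3.5, 0, 6)


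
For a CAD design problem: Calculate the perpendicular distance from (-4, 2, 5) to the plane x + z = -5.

distance = |a·x₀ + b·y₀ + c·z₀ - d| / √(a² + b² + c²)
  = |1·(-4) + 0·2 + 1·5 - (-5)| / √(1² + 0² + 1²)
  = |-4 + 0 + 5 + 5| / √(1 + 0 + 1)
  = |6| / √2
  = 6 / 1.414
  ≈ 4.243

4.243


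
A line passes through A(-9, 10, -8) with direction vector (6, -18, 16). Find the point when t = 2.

P(t) = A + t·d
  = (-9 + 6·2, 10 + (-18)·2, -8 + 16·2)
  = (-9 + 12, 10 - 36, -8 + 32)
  = (3, -26, 24)

(3, -26, 24)


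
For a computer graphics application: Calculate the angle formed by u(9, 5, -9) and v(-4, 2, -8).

u·v = 9·(-4) + 5·2 + (-9)·(-8) = -36 + 10 + 72 = 46
|u| = √(9² + 5² + (-9)²) = √187 ≈ 13.67
|v| = √((-4)² + 2² + (-8)²) = √84 ≈ 9.165
cos θ = (u·v)/(|u||v|) = 46/(13.67·9.165) ≈ 0.367
θ = arccos(0.367) ≈ 68.47°

68.47°


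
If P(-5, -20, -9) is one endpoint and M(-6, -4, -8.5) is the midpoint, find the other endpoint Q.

Q = 2M - P
  = (2·(-6) - (-5), 2·(-4) - (-20), 2·(-8.5) - (-9))
  = (-12 + 5, -8 + 20, -17 + 9)
  = (-7, 12, -8)

(-7, 12, -8)


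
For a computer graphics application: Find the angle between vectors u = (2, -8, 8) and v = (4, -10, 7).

u·v = 2·4 + (-8)·(-10) + 8·7 = 8 + 80 + 56 = 144
|u| = √(2² + (-8)² + 8²) = √132 ≈ 11.49
|v| = √(4² + (-10)² + 7²) = √165 ≈ 12.85
cos θ = (u·v)/(|u||v|) = 144/(11.49·12.85) ≈ 0.9757
θ = arccos(0.9757) ≈ 12.65°

12.65°


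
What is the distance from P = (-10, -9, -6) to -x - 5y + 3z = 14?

distance = |a·x₀ + b·y₀ + c·z₀ - d| / √(a² + b² + c²)
  = |(-1)·(-10) + (-5)·(-9) + 3·(-6) - 14| / √((-1)² + (-5)² + 3²)
  = |10 + 45 - 18 - 14| / √(1 + 25 + 9)
  = |23| / √35
  = 23 / 5.916
  ≈ 3.888

3.888


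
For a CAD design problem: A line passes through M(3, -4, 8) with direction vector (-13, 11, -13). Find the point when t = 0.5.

P(t) = M + t·d
  = (3 + (-13)·0.5, -4 + 11·0.5, 8 + (-13)·0.5)
  = (3 - 6.5, -4 + 5.5, 8 - 6.5)
  = (-3.5, 1.5, 1.5)

(-3.5, 1.5, 1.5)


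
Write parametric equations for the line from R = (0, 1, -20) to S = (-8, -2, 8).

Direction vector d = S - R = (-8 + 0, -2 - 1, 8 + 20) = (-8, -3, 28)
Parametric form r = R + t·d:
x = 0 - 8t, y = 1 - 3t, z = -20 + 28t

x = 0 - 8t, y = 1 - 3t, z = -20 + 28t


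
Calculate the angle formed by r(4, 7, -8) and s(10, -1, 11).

r·s = 4·10 + 7·(-1) + (-8)·11 = 40 - 7 - 88 = -55
|r| = √(4² + 7² + (-8)²) = √129 ≈ 11.36
|s| = √(10² + (-1)² + 11²) = √222 ≈ 14.9
cos θ = (r·s)/(|r||s|) = -55/(11.36·14.9) ≈ -0.325
θ = arccos(-0.325) ≈ 109°

109°


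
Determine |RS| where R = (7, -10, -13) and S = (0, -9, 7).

d = √[(x₂-x₁)² + (y₂-y₁)² + (z₂-z₁)²]
  = √[(-7)² + 1² + 20²]
  = √[49 + 1 + 400]
  = √450
  ≈ 21.21

21.21


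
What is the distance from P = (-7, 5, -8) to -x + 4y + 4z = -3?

distance = |a·x₀ + b·y₀ + c·z₀ - d| / √(a² + b² + c²)
  = |(-1)·(-7) + 4·5 + 4·(-8) - (-3)| / √((-1)² + 4² + 4²)
  = |7 + 20 - 32 + 3| / √(1 + 16 + 16)
  = |-2| / √33
  = 2 / 5.745
  ≈ 0.3482

0.3482


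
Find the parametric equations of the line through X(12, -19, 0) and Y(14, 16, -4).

Direction vector d = Y - X = (14 - 12, 16 + 19, -4 + 0) = (2, 35, -4)
Parametric form r = X + t·d:
x = 12 + 2t, y = -19 + 35t, z = 0 - 4t

x = 12 + 2t, y = -19 + 35t, z = 0 - 4t


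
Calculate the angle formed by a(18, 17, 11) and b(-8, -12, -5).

a·b = 18·(-8) + 17·(-12) + 11·(-5) = -144 - 204 - 55 = -403
|a| = √(18² + 17² + 11²) = √734 ≈ 27.09
|b| = √((-8)² + (-12)² + (-5)²) = √233 ≈ 15.26
cos θ = (a·b)/(|a||b|) = -403/(27.09·15.26) ≈ -0.9745
θ = arccos(-0.9745) ≈ 167°

167°


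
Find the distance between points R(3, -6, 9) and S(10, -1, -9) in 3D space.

d = √[(x₂-x₁)² + (y₂-y₁)² + (z₂-z₁)²]
  = √[7² + 5² + (-18)²]
  = √[49 + 25 + 324]
  = √398
  ≈ 19.95

19.95


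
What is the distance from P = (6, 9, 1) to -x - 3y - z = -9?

distance = |a·x₀ + b·y₀ + c·z₀ - d| / √(a² + b² + c²)
  = |(-1)·6 + (-3)·9 + (-1)·1 - (-9)| / √((-1)² + (-3)² + (-1)²)
  = |-6 - 27 - 1 + 9| / √(1 + 9 + 1)
  = |-25| / √11
  = 25 / 3.317
  ≈ 7.538

7.538


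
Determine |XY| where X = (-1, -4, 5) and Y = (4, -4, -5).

d = √[(x₂-x₁)² + (y₂-y₁)² + (z₂-z₁)²]
  = √[5² + 0² + (-10)²]
  = √[25 + 0 + 100]
  = √125
  ≈ 11.18

11.18


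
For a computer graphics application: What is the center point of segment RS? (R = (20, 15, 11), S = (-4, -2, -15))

M = ((x₁+x₂)/2, (y₁+y₂)/2, (z₁+z₂)/2)
  = ((20 - 4)/2, (15 - 2)/2, (11 - 15)/2)
  = (16/2, 13/2, -4/2)
  = (8, 6.5, -2)

(8, 6.5, -2)


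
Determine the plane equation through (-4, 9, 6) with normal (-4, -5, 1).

The plane through P with normal n = (a, b, c) satisfies n·(r - P) = 0,
i.e. ax + by + cz = a·x₀ + b·y₀ + c·z₀.
d = (-4)·(-4) + (-5)·9 + 1·6
  = 16 - 45 + 6
  = -23
Equation: -4x - 5y + z = -23

-4x - 5y + z = -23


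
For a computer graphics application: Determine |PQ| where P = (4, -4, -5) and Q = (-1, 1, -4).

d = √[(x₂-x₁)² + (y₂-y₁)² + (z₂-z₁)²]
  = √[(-5)² + 5² + 1²]
  = √[25 + 25 + 1]
  = √51
  ≈ 7.141

7.141


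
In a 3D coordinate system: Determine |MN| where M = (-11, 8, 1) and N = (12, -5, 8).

d = √[(x₂-x₁)² + (y₂-y₁)² + (z₂-z₁)²]
  = √[23² + (-13)² + 7²]
  = √[529 + 169 + 49]
  = √747
  ≈ 27.33

27.33


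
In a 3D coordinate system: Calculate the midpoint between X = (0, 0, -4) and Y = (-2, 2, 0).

M = ((x₁+x₂)/2, (y₁+y₂)/2, (z₁+z₂)/2)
  = ((0 - 2)/2, (0 + 2)/2, (-4 + 0)/2)
  = (-2/2, 2/2, -4/2)
  = (-1, 1, -2)

(-1, 1, -2)


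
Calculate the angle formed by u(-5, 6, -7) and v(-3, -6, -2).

u·v = (-5)·(-3) + 6·(-6) + (-7)·(-2) = 15 - 36 + 14 = -7
|u| = √((-5)² + 6² + (-7)²) = √110 ≈ 10.49
|v| = √((-3)² + (-6)² + (-2)²) = √49 ≈ 7
cos θ = (u·v)/(|u||v|) = -7/(10.49·7) ≈ -0.09535
θ = arccos(-0.09535) ≈ 95.47°

95.47°


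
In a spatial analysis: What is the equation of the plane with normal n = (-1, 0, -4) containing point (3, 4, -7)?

The plane through P with normal n = (a, b, c) satisfies n·(r - P) = 0,
i.e. ax + by + cz = a·x₀ + b·y₀ + c·z₀.
d = (-1)·3 + 0·4 + (-4)·(-7)
  = -3 + 0 + 28
  = 25
Equation: -x - 4z = 25

-x - 4z = 25


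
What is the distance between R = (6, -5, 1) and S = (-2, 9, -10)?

d = √[(x₂-x₁)² + (y₂-y₁)² + (z₂-z₁)²]
  = √[(-8)² + 14² + (-11)²]
  = √[64 + 196 + 121]
  = √381
  ≈ 19.52

19.52


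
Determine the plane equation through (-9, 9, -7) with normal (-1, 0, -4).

The plane through P with normal n = (a, b, c) satisfies n·(r - P) = 0,
i.e. ax + by + cz = a·x₀ + b·y₀ + c·z₀.
d = (-1)·(-9) + 0·9 + (-4)·(-7)
  = 9 + 0 + 28
  = 37
Equation: -x - 4z = 37

-x - 4z = 37


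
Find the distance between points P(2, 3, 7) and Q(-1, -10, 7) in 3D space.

d = √[(x₂-x₁)² + (y₂-y₁)² + (z₂-z₁)²]
  = √[(-3)² + (-13)² + 0²]
  = √[9 + 169 + 0]
  = √178
  ≈ 13.34

13.34


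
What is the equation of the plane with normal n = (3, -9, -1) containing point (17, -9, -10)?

The plane through P with normal n = (a, b, c) satisfies n·(r - P) = 0,
i.e. ax + by + cz = a·x₀ + b·y₀ + c·z₀.
d = 3·17 + (-9)·(-9) + (-1)·(-10)
  = 51 + 81 + 10
  = 142
Equation: 3x - 9y - z = 142

3x - 9y - z = 142


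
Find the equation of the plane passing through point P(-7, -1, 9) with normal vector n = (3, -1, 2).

The plane through P with normal n = (a, b, c) satisfies n·(r - P) = 0,
i.e. ax + by + cz = a·x₀ + b·y₀ + c·z₀.
d = 3·(-7) + (-1)·(-1) + 2·9
  = -21 + 1 + 18
  = -2
Equation: 3x - y + 2z = -2

3x - y + 2z = -2


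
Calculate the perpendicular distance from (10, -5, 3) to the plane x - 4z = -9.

distance = |a·x₀ + b·y₀ + c·z₀ - d| / √(a² + b² + c²)
  = |1·10 + 0·(-5) + (-4)·3 - (-9)| / √(1² + 0² + (-4)²)
  = |10 + 0 - 12 + 9| / √(1 + 0 + 16)
  = |7| / √17
  = 7 / 4.123
  ≈ 1.698

1.698


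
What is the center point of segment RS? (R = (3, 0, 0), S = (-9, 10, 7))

M = ((x₁+x₂)/2, (y₁+y₂)/2, (z₁+z₂)/2)
  = ((3 - 9)/2, (0 + 10)/2, (0 + 7)/2)
  = (-6/2, 10/2, 7/2)
  = (-3, 5, 3.5)

(-3, 5, 3.5)


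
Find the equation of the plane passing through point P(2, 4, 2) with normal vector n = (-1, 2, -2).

The plane through P with normal n = (a, b, c) satisfies n·(r - P) = 0,
i.e. ax + by + cz = a·x₀ + b·y₀ + c·z₀.
d = (-1)·2 + 2·4 + (-2)·2
  = -2 + 8 - 4
  = 2
Equation: -x + 2y - 2z = 2

-x + 2y - 2z = 2


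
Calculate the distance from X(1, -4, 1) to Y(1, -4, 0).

d = √[(x₂-x₁)² + (y₂-y₁)² + (z₂-z₁)²]
  = √[0² + 0² + (-1)²]
  = √[0 + 0 + 1]
  = √1
  ≈ 1

1


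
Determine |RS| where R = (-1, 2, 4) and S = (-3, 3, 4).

d = √[(x₂-x₁)² + (y₂-y₁)² + (z₂-z₁)²]
  = √[(-2)² + 1² + 0²]
  = √[4 + 1 + 0]
  = √5
  ≈ 2.236

2.236


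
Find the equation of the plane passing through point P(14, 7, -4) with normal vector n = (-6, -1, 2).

The plane through P with normal n = (a, b, c) satisfies n·(r - P) = 0,
i.e. ax + by + cz = a·x₀ + b·y₀ + c·z₀.
d = (-6)·14 + (-1)·7 + 2·(-4)
  = -84 - 7 - 8
  = -99
Equation: -6x - y + 2z = -99

-6x - y + 2z = -99


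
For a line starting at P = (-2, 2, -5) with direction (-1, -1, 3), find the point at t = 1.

P(t) = P + t·d
  = (-2 + (-1)·1, 2 + (-1)·1, -5 + 3·1)
  = (-2 - 1, 2 - 1, -5 + 3)
  = (-3, 1, -2)

(-3, 1, -2)


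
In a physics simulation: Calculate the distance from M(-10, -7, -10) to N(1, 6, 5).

d = √[(x₂-x₁)² + (y₂-y₁)² + (z₂-z₁)²]
  = √[11² + 13² + 15²]
  = √[121 + 169 + 225]
  = √515
  ≈ 22.69

22.69


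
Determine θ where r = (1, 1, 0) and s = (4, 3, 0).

r·s = 1·4 + 1·3 + 0·0 = 4 + 3 + 0 = 7
|r| = √(1² + 1² + 0²) = √2 ≈ 1.414
|s| = √(4² + 3² + 0²) = √25 ≈ 5
cos θ = (r·s)/(|r||s|) = 7/(1.414·5) ≈ 0.9899
θ = arccos(0.9899) ≈ 8.13°

8.13°


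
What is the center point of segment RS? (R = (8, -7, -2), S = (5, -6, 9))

M = ((x₁+x₂)/2, (y₁+y₂)/2, (z₁+z₂)/2)
  = ((8 + 5)/2, (-7 - 6)/2, (-2 + 9)/2)
  = (13/2, -13/2, 7/2)
  = (6.5, -6.5, 3.5)

(6.5, -6.5, 3.5)


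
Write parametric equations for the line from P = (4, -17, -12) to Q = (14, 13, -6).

Direction vector d = Q - P = (14 - 4, 13 + 17, -6 + 12) = (10, 30, 6)
Parametric form r = P + t·d:
x = 4 + 10t, y = -17 + 30t, z = -12 + 6t

x = 4 + 10t, y = -17 + 30t, z = -12 + 6t


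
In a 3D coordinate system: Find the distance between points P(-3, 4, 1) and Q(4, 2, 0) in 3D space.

d = √[(x₂-x₁)² + (y₂-y₁)² + (z₂-z₁)²]
  = √[7² + (-2)² + (-1)²]
  = √[49 + 4 + 1]
  = √54
  ≈ 7.348

7.348


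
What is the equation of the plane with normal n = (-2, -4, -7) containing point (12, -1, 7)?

The plane through P with normal n = (a, b, c) satisfies n·(r - P) = 0,
i.e. ax + by + cz = a·x₀ + b·y₀ + c·z₀.
d = (-2)·12 + (-4)·(-1) + (-7)·7
  = -24 + 4 - 49
  = -69
Equation: -2x - 4y - 7z = -69

-2x - 4y - 7z = -69


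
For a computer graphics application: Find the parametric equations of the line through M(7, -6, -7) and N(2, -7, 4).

Direction vector d = N - M = (2 - 7, -7 + 6, 4 + 7) = (-5, -1, 11)
Parametric form r = M + t·d:
x = 7 - 5t, y = -6 - t, z = -7 + 11t

x = 7 - 5t, y = -6 - t, z = -7 + 11t


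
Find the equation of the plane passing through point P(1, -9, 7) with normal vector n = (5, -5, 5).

The plane through P with normal n = (a, b, c) satisfies n·(r - P) = 0,
i.e. ax + by + cz = a·x₀ + b·y₀ + c·z₀.
d = 5·1 + (-5)·(-9) + 5·7
  = 5 + 45 + 35
  = 85
Equation: 5x - 5y + 5z = 85

5x - 5y + 5z = 85


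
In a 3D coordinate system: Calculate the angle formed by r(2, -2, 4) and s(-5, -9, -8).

r·s = 2·(-5) + (-2)·(-9) + 4·(-8) = -10 + 18 - 32 = -24
|r| = √(2² + (-2)² + 4²) = √24 ≈ 4.899
|s| = √((-5)² + (-9)² + (-8)²) = √170 ≈ 13.04
cos θ = (r·s)/(|r||s|) = -24/(4.899·13.04) ≈ -0.3757
θ = arccos(-0.3757) ≈ 112.1°

112.1°


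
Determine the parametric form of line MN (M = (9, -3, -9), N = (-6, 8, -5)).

Direction vector d = N - M = (-6 - 9, 8 + 3, -5 + 9) = (-15, 11, 4)
Parametric form r = M + t·d:
x = 9 - 15t, y = -3 + 11t, z = -9 + 4t

x = 9 - 15t, y = -3 + 11t, z = -9 + 4t


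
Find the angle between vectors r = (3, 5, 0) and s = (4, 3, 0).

r·s = 3·4 + 5·3 + 0·0 = 12 + 15 + 0 = 27
|r| = √(3² + 5² + 0²) = √34 ≈ 5.831
|s| = √(4² + 3² + 0²) = √25 ≈ 5
cos θ = (r·s)/(|r||s|) = 27/(5.831·5) ≈ 0.9261
θ = arccos(0.9261) ≈ 22.17°

22.17°


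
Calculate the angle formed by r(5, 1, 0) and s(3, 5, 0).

r·s = 5·3 + 1·5 + 0·0 = 15 + 5 + 0 = 20
|r| = √(5² + 1² + 0²) = √26 ≈ 5.099
|s| = √(3² + 5² + 0²) = √34 ≈ 5.831
cos θ = (r·s)/(|r||s|) = 20/(5.099·5.831) ≈ 0.6727
θ = arccos(0.6727) ≈ 47.73°

47.73°


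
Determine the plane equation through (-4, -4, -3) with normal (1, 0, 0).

The plane through P with normal n = (a, b, c) satisfies n·(r - P) = 0,
i.e. ax + by + cz = a·x₀ + b·y₀ + c·z₀.
d = 1·(-4) + 0·(-4) + 0·(-3)
  = -4 + 0 + 0
  = -4
Equation: x = -4

x = -4


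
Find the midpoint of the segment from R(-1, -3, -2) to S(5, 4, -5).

M = ((x₁+x₂)/2, (y₁+y₂)/2, (z₁+z₂)/2)
  = ((-1 + 5)/2, (-3 + 4)/2, (-2 - 5)/2)
  = (4/2, 1/2, -7/2)
  = (2, 0.5, -3.5)

(2, 0.5, -3.5)


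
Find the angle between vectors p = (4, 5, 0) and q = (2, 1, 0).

p·q = 4·2 + 5·1 + 0·0 = 8 + 5 + 0 = 13
|p| = √(4² + 5² + 0²) = √41 ≈ 6.403
|q| = √(2² + 1² + 0²) = √5 ≈ 2.236
cos θ = (p·q)/(|p||q|) = 13/(6.403·2.236) ≈ 0.908
θ = arccos(0.908) ≈ 24.78°

24.78°


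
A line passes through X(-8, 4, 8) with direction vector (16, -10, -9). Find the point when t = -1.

P(t) = X + t·d
  = (-8 + 16·(-1), 4 + (-10)·(-1), 8 + (-9)·(-1))
  = (-8 - 16, 4 + 10, 8 + 9)
  = (-24, 14, 17)

(-24, 14, 17)


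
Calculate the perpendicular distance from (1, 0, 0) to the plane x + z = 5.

distance = |a·x₀ + b·y₀ + c·z₀ - d| / √(a² + b² + c²)
  = |1·1 + 0·0 + 1·0 - 5| / √(1² + 0² + 1²)
  = |1 + 0 + 0 - 5| / √(1 + 0 + 1)
  = |-4| / √2
  = 4 / 1.414
  ≈ 2.828

2.828


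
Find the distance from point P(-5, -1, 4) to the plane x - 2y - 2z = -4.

distance = |a·x₀ + b·y₀ + c·z₀ - d| / √(a² + b² + c²)
  = |1·(-5) + (-2)·(-1) + (-2)·4 - (-4)| / √(1² + (-2)² + (-2)²)
  = |-5 + 2 - 8 + 4| / √(1 + 4 + 4)
  = |-7| / √9
  = 7 / 3
  ≈ 2.333

2.333


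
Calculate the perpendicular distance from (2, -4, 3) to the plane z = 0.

distance = |a·x₀ + b·y₀ + c·z₀ - d| / √(a² + b² + c²)
  = |0·2 + 0·(-4) + 1·3 - 0| / √(0² + 0² + 1²)
  = |0 + 0 + 3 + 0| / √(0 + 0 + 1)
  = |3| / √1
  = 3 / 1
  ≈ 3

3


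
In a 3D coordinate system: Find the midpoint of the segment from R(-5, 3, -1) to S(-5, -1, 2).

M = ((x₁+x₂)/2, (y₁+y₂)/2, (z₁+z₂)/2)
  = ((-5 - 5)/2, (3 - 1)/2, (-1 + 2)/2)
  = (-10/2, 2/2, 1/2)
  = (-5, 1, 0.5)

(-5, 1, 0.5)


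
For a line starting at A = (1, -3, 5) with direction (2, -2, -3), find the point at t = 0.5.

P(t) = A + t·d
  = (1 + 2·0.5, -3 + (-2)·0.5, 5 + (-3)·0.5)
  = (1 + 1, -3 - 1, 5 - 1.5)
  = (2, -4, 3.5)

(2, -4, 3.5)


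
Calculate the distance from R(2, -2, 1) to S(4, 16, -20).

d = √[(x₂-x₁)² + (y₂-y₁)² + (z₂-z₁)²]
  = √[2² + 18² + (-21)²]
  = √[4 + 324 + 441]
  = √769
  ≈ 27.73

27.73


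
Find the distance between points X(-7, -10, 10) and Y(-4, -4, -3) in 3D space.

d = √[(x₂-x₁)² + (y₂-y₁)² + (z₂-z₁)²]
  = √[3² + 6² + (-13)²]
  = √[9 + 36 + 169]
  = √214
  ≈ 14.63

14.63


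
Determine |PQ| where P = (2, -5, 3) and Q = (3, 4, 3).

d = √[(x₂-x₁)² + (y₂-y₁)² + (z₂-z₁)²]
  = √[1² + 9² + 0²]
  = √[1 + 81 + 0]
  = √82
  ≈ 9.055

9.055


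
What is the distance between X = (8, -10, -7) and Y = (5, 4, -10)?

d = √[(x₂-x₁)² + (y₂-y₁)² + (z₂-z₁)²]
  = √[(-3)² + 14² + (-3)²]
  = √[9 + 196 + 9]
  = √214
  ≈ 14.63

14.63


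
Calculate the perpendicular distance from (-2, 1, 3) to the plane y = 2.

distance = |a·x₀ + b·y₀ + c·z₀ - d| / √(a² + b² + c²)
  = |0·(-2) + 1·1 + 0·3 - 2| / √(0² + 1² + 0²)
  = |0 + 1 + 0 - 2| / √(0 + 1 + 0)
  = |-1| / √1
  = 1 / 1
  ≈ 1

1


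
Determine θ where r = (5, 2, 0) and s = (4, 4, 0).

r·s = 5·4 + 2·4 + 0·0 = 20 + 8 + 0 = 28
|r| = √(5² + 2² + 0²) = √29 ≈ 5.385
|s| = √(4² + 4² + 0²) = √32 ≈ 5.657
cos θ = (r·s)/(|r||s|) = 28/(5.385·5.657) ≈ 0.9191
θ = arccos(0.9191) ≈ 23.2°

23.2°


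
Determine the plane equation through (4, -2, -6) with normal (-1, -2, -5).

The plane through P with normal n = (a, b, c) satisfies n·(r - P) = 0,
i.e. ax + by + cz = a·x₀ + b·y₀ + c·z₀.
d = (-1)·4 + (-2)·(-2) + (-5)·(-6)
  = -4 + 4 + 30
  = 30
Equation: -x - 2y - 5z = 30

-x - 2y - 5z = 30


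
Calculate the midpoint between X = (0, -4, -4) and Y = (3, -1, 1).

M = ((x₁+x₂)/2, (y₁+y₂)/2, (z₁+z₂)/2)
  = ((0 + 3)/2, (-4 - 1)/2, (-4 + 1)/2)
  = (3/2, -5/2, -3/2)
  = (1.5, -2.5, -1.5)

(1.5, -2.5, -1.5)


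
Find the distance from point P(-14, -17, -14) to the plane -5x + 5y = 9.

distance = |a·x₀ + b·y₀ + c·z₀ - d| / √(a² + b² + c²)
  = |(-5)·(-14) + 5·(-17) + 0·(-14) - 9| / √((-5)² + 5² + 0²)
  = |70 - 85 + 0 - 9| / √(25 + 25 + 0)
  = |-24| / √50
  = 24 / 7.071
  ≈ 3.394

3.394


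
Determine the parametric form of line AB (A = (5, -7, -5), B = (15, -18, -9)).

Direction vector d = B - A = (15 - 5, -18 + 7, -9 + 5) = (10, -11, -4)
Parametric form r = A + t·d:
x = 5 + 10t, y = -7 - 11t, z = -5 - 4t

x = 5 + 10t, y = -7 - 11t, z = -5 - 4t


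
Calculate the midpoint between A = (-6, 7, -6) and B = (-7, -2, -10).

M = ((x₁+x₂)/2, (y₁+y₂)/2, (z₁+z₂)/2)
  = ((-6 - 7)/2, (7 - 2)/2, (-6 - 10)/2)
  = (-13/2, 5/2, -16/2)
  = (-6.5, 2.5, -8)

(-6.5, 2.5, -8)


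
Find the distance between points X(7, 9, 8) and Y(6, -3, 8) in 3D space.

d = √[(x₂-x₁)² + (y₂-y₁)² + (z₂-z₁)²]
  = √[(-1)² + (-12)² + 0²]
  = √[1 + 144 + 0]
  = √145
  ≈ 12.04

12.04


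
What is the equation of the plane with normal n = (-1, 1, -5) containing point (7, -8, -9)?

The plane through P with normal n = (a, b, c) satisfies n·(r - P) = 0,
i.e. ax + by + cz = a·x₀ + b·y₀ + c·z₀.
d = (-1)·7 + 1·(-8) + (-5)·(-9)
  = -7 - 8 + 45
  = 30
Equation: -x + y - 5z = 30

-x + y - 5z = 30


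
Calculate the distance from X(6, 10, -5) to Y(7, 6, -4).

d = √[(x₂-x₁)² + (y₂-y₁)² + (z₂-z₁)²]
  = √[1² + (-4)² + 1²]
  = √[1 + 16 + 1]
  = √18
  ≈ 4.243

4.243


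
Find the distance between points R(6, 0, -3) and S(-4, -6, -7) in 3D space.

d = √[(x₂-x₁)² + (y₂-y₁)² + (z₂-z₁)²]
  = √[(-10)² + (-6)² + (-4)²]
  = √[100 + 36 + 16]
  = √152
  ≈ 12.33

12.33


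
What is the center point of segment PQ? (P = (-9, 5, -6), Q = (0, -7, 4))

M = ((x₁+x₂)/2, (y₁+y₂)/2, (z₁+z₂)/2)
  = ((-9 + 0)/2, (5 - 7)/2, (-6 + 4)/2)
  = (-9/2, -2/2, -2/2)
  = (-4.5, -1, -1)

(-4.5, -1, -1)


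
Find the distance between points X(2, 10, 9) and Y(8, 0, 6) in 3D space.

d = √[(x₂-x₁)² + (y₂-y₁)² + (z₂-z₁)²]
  = √[6² + (-10)² + (-3)²]
  = √[36 + 100 + 9]
  = √145
  ≈ 12.04

12.04


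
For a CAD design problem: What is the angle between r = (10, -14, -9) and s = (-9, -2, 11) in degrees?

r·s = 10·(-9) + (-14)·(-2) + (-9)·11 = -90 + 28 - 99 = -161
|r| = √(10² + (-14)² + (-9)²) = √377 ≈ 19.42
|s| = √((-9)² + (-2)² + 11²) = √206 ≈ 14.35
cos θ = (r·s)/(|r||s|) = -161/(19.42·14.35) ≈ -0.5777
θ = arccos(-0.5777) ≈ 125.3°

125.3°


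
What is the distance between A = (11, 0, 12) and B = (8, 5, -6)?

d = √[(x₂-x₁)² + (y₂-y₁)² + (z₂-z₁)²]
  = √[(-3)² + 5² + (-18)²]
  = √[9 + 25 + 324]
  = √358
  ≈ 18.92

18.92


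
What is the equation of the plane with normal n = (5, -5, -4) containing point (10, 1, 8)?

The plane through P with normal n = (a, b, c) satisfies n·(r - P) = 0,
i.e. ax + by + cz = a·x₀ + b·y₀ + c·z₀.
d = 5·10 + (-5)·1 + (-4)·8
  = 50 - 5 - 32
  = 13
Equation: 5x - 5y - 4z = 13

5x - 5y - 4z = 13


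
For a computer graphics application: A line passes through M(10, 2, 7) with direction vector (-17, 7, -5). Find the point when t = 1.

P(t) = M + t·d
  = (10 + (-17)·1, 2 + 7·1, 7 + (-5)·1)
  = (10 - 17, 2 + 7, 7 - 5)
  = (-7, 9, 2)

(-7, 9, 2)


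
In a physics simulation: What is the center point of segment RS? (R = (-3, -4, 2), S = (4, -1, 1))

M = ((x₁+x₂)/2, (y₁+y₂)/2, (z₁+z₂)/2)
  = ((-3 + 4)/2, (-4 - 1)/2, (2 + 1)/2)
  = (1/2, -5/2, 3/2)
  = (0.5, -2.5, 1.5)

(0.5, -2.5, 1.5)


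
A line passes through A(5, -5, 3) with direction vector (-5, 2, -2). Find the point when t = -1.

P(t) = A + t·d
  = (5 + (-5)·(-1), -5 + 2·(-1), 3 + (-2)·(-1))
  = (5 + 5, -5 - 2, 3 + 2)
  = (10, -7, 5)

(10, -7, 5)


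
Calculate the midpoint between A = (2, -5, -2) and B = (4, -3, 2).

M = ((x₁+x₂)/2, (y₁+y₂)/2, (z₁+z₂)/2)
  = ((2 + 4)/2, (-5 - 3)/2, (-2 + 2)/2)
  = (6/2, -8/2, 0/2)
  = (3, -4, 0)

(3, -4, 0)


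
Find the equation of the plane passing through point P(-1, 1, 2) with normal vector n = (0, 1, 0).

The plane through P with normal n = (a, b, c) satisfies n·(r - P) = 0,
i.e. ax + by + cz = a·x₀ + b·y₀ + c·z₀.
d = 0·(-1) + 1·1 + 0·2
  = 0 + 1 + 0
  = 1
Equation: y = 1

y = 1


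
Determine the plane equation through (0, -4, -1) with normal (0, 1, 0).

The plane through P with normal n = (a, b, c) satisfies n·(r - P) = 0,
i.e. ax + by + cz = a·x₀ + b·y₀ + c·z₀.
d = 0·0 + 1·(-4) + 0·(-1)
  = 0 - 4 + 0
  = -4
Equation: y = -4

y = -4


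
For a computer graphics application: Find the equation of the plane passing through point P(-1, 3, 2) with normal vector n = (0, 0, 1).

The plane through P with normal n = (a, b, c) satisfies n·(r - P) = 0,
i.e. ax + by + cz = a·x₀ + b·y₀ + c·z₀.
d = 0·(-1) + 0·3 + 1·2
  = 0 + 0 + 2
  = 2
Equation: z = 2

z = 2


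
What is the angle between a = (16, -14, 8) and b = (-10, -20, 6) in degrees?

a·b = 16·(-10) + (-14)·(-20) + 8·6 = -160 + 280 + 48 = 168
|a| = √(16² + (-14)² + 8²) = √516 ≈ 22.72
|b| = √((-10)² + (-20)² + 6²) = √536 ≈ 23.15
cos θ = (a·b)/(|a||b|) = 168/(22.72·23.15) ≈ 0.3194
θ = arccos(0.3194) ≈ 71.37°

71.37°


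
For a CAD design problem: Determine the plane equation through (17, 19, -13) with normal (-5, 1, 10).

The plane through P with normal n = (a, b, c) satisfies n·(r - P) = 0,
i.e. ax + by + cz = a·x₀ + b·y₀ + c·z₀.
d = (-5)·17 + 1·19 + 10·(-13)
  = -85 + 19 - 130
  = -196
Equation: -5x + y + 10z = -196

-5x + y + 10z = -196


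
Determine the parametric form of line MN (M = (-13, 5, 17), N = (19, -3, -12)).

Direction vector d = N - M = (19 + 13, -3 - 5, -12 - 17) = (32, -8, -29)
Parametric form r = M + t·d:
x = -13 + 32t, y = 5 - 8t, z = 17 - 29t

x = -13 + 32t, y = 5 - 8t, z = 17 - 29t


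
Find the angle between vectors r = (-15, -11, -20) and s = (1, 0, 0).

r·s = (-15)·1 + (-11)·0 + (-20)·0 = -15 + 0 + 0 = -15
|r| = √((-15)² + (-11)² + (-20)²) = √746 ≈ 27.31
|s| = √(1² + 0² + 0²) = √1 ≈ 1
cos θ = (r·s)/(|r||s|) = -15/(27.31·1) ≈ -0.5492
θ = arccos(-0.5492) ≈ 123.3°

123.3°


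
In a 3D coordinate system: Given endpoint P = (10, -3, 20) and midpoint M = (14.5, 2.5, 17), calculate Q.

Q = 2M - P
  = (2·14.5 - 10, 2·2.5 - (-3), 2·17 - 20)
  = (29 - 10, 5 + 3, 34 - 20)
  = (19, 8, 14)

(19, 8, 14)


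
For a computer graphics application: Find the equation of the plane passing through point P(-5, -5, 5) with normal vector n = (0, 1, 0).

The plane through P with normal n = (a, b, c) satisfies n·(r - P) = 0,
i.e. ax + by + cz = a·x₀ + b·y₀ + c·z₀.
d = 0·(-5) + 1·(-5) + 0·5
  = 0 - 5 + 0
  = -5
Equation: y = -5

y = -5


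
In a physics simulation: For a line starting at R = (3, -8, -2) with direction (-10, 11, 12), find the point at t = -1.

P(t) = R + t·d
  = (3 + (-10)·(-1), -8 + 11·(-1), -2 + 12·(-1))
  = (3 + 10, -8 - 11, -2 - 12)
  = (13, -19, -14)

(13, -19, -14)


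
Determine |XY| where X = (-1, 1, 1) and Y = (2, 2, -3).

d = √[(x₂-x₁)² + (y₂-y₁)² + (z₂-z₁)²]
  = √[3² + 1² + (-4)²]
  = √[9 + 1 + 16]
  = √26
  ≈ 5.099

5.099


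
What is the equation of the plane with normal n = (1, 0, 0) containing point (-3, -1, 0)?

The plane through P with normal n = (a, b, c) satisfies n·(r - P) = 0,
i.e. ax + by + cz = a·x₀ + b·y₀ + c·z₀.
d = 1·(-3) + 0·(-1) + 0·0
  = -3 + 0 + 0
  = -3
Equation: x = -3

x = -3


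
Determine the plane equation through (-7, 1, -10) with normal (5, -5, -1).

The plane through P with normal n = (a, b, c) satisfies n·(r - P) = 0,
i.e. ax + by + cz = a·x₀ + b·y₀ + c·z₀.
d = 5·(-7) + (-5)·1 + (-1)·(-10)
  = -35 - 5 + 10
  = -30
Equation: 5x - 5y - z = -30

5x - 5y - z = -30


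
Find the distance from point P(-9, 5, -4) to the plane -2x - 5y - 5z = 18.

distance = |a·x₀ + b·y₀ + c·z₀ - d| / √(a² + b² + c²)
  = |(-2)·(-9) + (-5)·5 + (-5)·(-4) - 18| / √((-2)² + (-5)² + (-5)²)
  = |18 - 25 + 20 - 18| / √(4 + 25 + 25)
  = |-5| / √54
  = 5 / 7.348
  ≈ 0.6804

0.6804


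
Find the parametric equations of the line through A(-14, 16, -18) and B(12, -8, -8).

Direction vector d = B - A = (12 + 14, -8 - 16, -8 + 18) = (26, -24, 10)
Parametric form r = A + t·d:
x = -14 + 26t, y = 16 - 24t, z = -18 + 10t

x = -14 + 26t, y = 16 - 24t, z = -18 + 10t


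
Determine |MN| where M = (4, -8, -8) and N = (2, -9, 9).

d = √[(x₂-x₁)² + (y₂-y₁)² + (z₂-z₁)²]
  = √[(-2)² + (-1)² + 17²]
  = √[4 + 1 + 289]
  = √294
  ≈ 17.15

17.15


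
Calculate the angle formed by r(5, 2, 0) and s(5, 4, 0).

r·s = 5·5 + 2·4 + 0·0 = 25 + 8 + 0 = 33
|r| = √(5² + 2² + 0²) = √29 ≈ 5.385
|s| = √(5² + 4² + 0²) = √41 ≈ 6.403
cos θ = (r·s)/(|r||s|) = 33/(5.385·6.403) ≈ 0.957
θ = arccos(0.957) ≈ 16.86°

16.86°


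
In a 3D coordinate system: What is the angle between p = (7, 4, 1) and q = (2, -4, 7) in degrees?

p·q = 7·2 + 4·(-4) + 1·7 = 14 - 16 + 7 = 5
|p| = √(7² + 4² + 1²) = √66 ≈ 8.124
|q| = √(2² + (-4)² + 7²) = √69 ≈ 8.307
cos θ = (p·q)/(|p||q|) = 5/(8.124·8.307) ≈ 0.07409
θ = arccos(0.07409) ≈ 85.75°

85.75°


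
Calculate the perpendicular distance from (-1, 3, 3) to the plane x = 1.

distance = |a·x₀ + b·y₀ + c·z₀ - d| / √(a² + b² + c²)
  = |1·(-1) + 0·3 + 0·3 - 1| / √(1² + 0² + 0²)
  = |-1 + 0 + 0 - 1| / √(1 + 0 + 0)
  = |-2| / √1
  = 2 / 1
  ≈ 2

2


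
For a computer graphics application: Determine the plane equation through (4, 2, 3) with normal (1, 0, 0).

The plane through P with normal n = (a, b, c) satisfies n·(r - P) = 0,
i.e. ax + by + cz = a·x₀ + b·y₀ + c·z₀.
d = 1·4 + 0·2 + 0·3
  = 4 + 0 + 0
  = 4
Equation: x = 4

x = 4


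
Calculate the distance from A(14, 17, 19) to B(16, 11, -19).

d = √[(x₂-x₁)² + (y₂-y₁)² + (z₂-z₁)²]
  = √[2² + (-6)² + (-38)²]
  = √[4 + 36 + 1444]
  = √1484
  ≈ 38.52

38.52


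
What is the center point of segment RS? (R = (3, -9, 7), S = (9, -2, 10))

M = ((x₁+x₂)/2, (y₁+y₂)/2, (z₁+z₂)/2)
  = ((3 + 9)/2, (-9 - 2)/2, (7 + 10)/2)
  = (12/2, -11/2, 17/2)
  = (6, -5.5, 8.5)

(6, -5.5, 8.5)


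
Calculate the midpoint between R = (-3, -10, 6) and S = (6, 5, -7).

M = ((x₁+x₂)/2, (y₁+y₂)/2, (z₁+z₂)/2)
  = ((-3 + 6)/2, (-10 + 5)/2, (6 - 7)/2)
  = (3/2, -5/2, -1/2)
  = (1.5, -2.5, -0.5)

(1.5, -2.5, -0.5)


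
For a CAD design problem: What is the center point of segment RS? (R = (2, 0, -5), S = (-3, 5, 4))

M = ((x₁+x₂)/2, (y₁+y₂)/2, (z₁+z₂)/2)
  = ((2 - 3)/2, (0 + 5)/2, (-5 + 4)/2)
  = (-1/2, 5/2, -1/2)
  = (-0.5, 2.5, -0.5)

(-0.5, 2.5, -0.5)


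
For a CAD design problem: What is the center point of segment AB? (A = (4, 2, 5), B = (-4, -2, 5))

M = ((x₁+x₂)/2, (y₁+y₂)/2, (z₁+z₂)/2)
  = ((4 - 4)/2, (2 - 2)/2, (5 + 5)/2)
  = (0/2, 0/2, 10/2)
  = (0, 0, 5)

(0, 0, 5)


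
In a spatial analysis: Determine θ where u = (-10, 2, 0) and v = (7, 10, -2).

u·v = (-10)·7 + 2·10 + 0·(-2) = -70 + 20 + 0 = -50
|u| = √((-10)² + 2² + 0²) = √104 ≈ 10.2
|v| = √(7² + 10² + (-2)²) = √153 ≈ 12.37
cos θ = (u·v)/(|u||v|) = -50/(10.2·12.37) ≈ -0.3964
θ = arccos(-0.3964) ≈ 113.4°

113.4°


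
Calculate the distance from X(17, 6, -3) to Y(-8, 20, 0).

d = √[(x₂-x₁)² + (y₂-y₁)² + (z₂-z₁)²]
  = √[(-25)² + 14² + 3²]
  = √[625 + 196 + 9]
  = √830
  ≈ 28.81

28.81
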